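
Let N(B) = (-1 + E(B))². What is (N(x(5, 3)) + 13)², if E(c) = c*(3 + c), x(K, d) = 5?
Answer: 2353156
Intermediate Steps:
N(B) = (-1 + B*(3 + B))²
(N(x(5, 3)) + 13)² = ((-1 + 5*(3 + 5))² + 13)² = ((-1 + 5*8)² + 13)² = ((-1 + 40)² + 13)² = (39² + 13)² = (1521 + 13)² = 1534² = 2353156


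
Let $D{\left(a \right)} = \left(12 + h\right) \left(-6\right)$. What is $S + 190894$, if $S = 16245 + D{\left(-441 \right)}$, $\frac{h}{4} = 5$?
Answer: $206947$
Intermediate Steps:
$h = 20$ ($h = 4 \cdot 5 = 20$)
$D{\left(a \right)} = -192$ ($D{\left(a \right)} = \left(12 + 20\right) \left(-6\right) = 32 \left(-6\right) = -192$)
$S = 16053$ ($S = 16245 - 192 = 16053$)
$S + 190894 = 16053 + 190894 = 206947$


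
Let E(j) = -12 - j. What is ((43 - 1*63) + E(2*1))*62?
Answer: -2108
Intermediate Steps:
((43 - 1*63) + E(2*1))*62 = ((43 - 1*63) + (-12 - 2))*62 = ((43 - 63) + (-12 - 1*2))*62 = (-20 + (-12 - 2))*62 = (-20 - 14)*62 = -34*62 = -2108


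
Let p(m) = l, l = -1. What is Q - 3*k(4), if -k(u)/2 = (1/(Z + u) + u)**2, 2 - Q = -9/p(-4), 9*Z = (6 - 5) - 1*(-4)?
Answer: 167807/1681 ≈ 99.826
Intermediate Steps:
Z = 5/9 (Z = ((6 - 5) - 1*(-4))/9 = (1 + 4)/9 = (1/9)*5 = 5/9 ≈ 0.55556)
p(m) = -1
Q = -7 (Q = 2 - (-9)/(-1) = 2 - (-9)*(-1) = 2 - 1*9 = 2 - 9 = -7)
k(u) = -2*(u + 1/(5/9 + u))**2 (k(u) = -2*(1/(5/9 + u) + u)**2 = -2*(u + 1/(5/9 + u))**2)
Q - 3*k(4) = -7 - (-6)*(9 + 5*4 + 9*4**2)**2/(5 + 9*4)**2 = -7 - (-6)*(9 + 20 + 9*16)**2/(5 + 36)**2 = -7 - (-6)*(9 + 20 + 144)**2/41**2 = -7 - (-6)*173**2/1681 = -7 - (-6)*29929/1681 = -7 - 3*(-59858/1681) = -7 + 179574/1681 = 167807/1681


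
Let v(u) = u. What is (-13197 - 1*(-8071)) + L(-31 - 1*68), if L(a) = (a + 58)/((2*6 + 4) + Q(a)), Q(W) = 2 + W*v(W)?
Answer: -50332235/9819 ≈ -5126.0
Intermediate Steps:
Q(W) = 2 + W² (Q(W) = 2 + W*W = 2 + W²)
L(a) = (58 + a)/(18 + a²) (L(a) = (a + 58)/((2*6 + 4) + (2 + a²)) = (58 + a)/((12 + 4) + (2 + a²)) = (58 + a)/(16 + (2 + a²)) = (58 + a)/(18 + a²))
(-13197 - 1*(-8071)) + L(-31 - 1*68) = (-13197 - 1*(-8071)) + (58 + (-31 - 1*68))/(18 + (-31 - 1*68)²) = (-13197 + 8071) + (58 + (-31 - 68))/(18 + (-31 - 68)²) = -5126 + (58 - 99)/(18 + (-99)²) = -5126 - 41/(18 + 9801) = -5126 - 41/9819 = -50332235/9819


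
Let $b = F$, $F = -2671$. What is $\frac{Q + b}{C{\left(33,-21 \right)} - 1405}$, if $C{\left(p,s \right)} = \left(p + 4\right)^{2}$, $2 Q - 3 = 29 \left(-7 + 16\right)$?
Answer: $\frac{2539}{36} \approx 70.528$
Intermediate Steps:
$b = -2671$
$Q = 132$ ($Q = \frac{3}{2} + \frac{29 \left(-7 + 16\right)}{2} = \frac{3}{2} + \frac{29 \cdot 9}{2} = \frac{3}{2} + \frac{1}{2} \cdot 261 = \frac{3}{2} + \frac{261}{2} = 132$)
$C{\left(p,s \right)} = \left(4 + p\right)^{2}$
$\frac{Q + b}{C{\left(33,-21 \right)} - 1405} = \frac{132 - 2671}{\left(4 + 33\right)^{2} - 1405} = - \frac{2539}{37^{2} - 1405} = - \frac{2539}{1369 - 1405} = - \frac{2539}{-36} = \left(-2539\right) \left(- \frac{1}{36}\right) = \frac{2539}{36}$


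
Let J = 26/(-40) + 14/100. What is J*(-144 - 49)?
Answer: 9843/100 ≈ 98.430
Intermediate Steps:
J = -51/100 (J = 26*(-1/40) + 14*(1/100) = -13/20 + 7/50 = -51/100 ≈ -0.51000)
J*(-144 - 49) = -51*(-144 - 49)/100 = -51/100*(-193) = 9843/100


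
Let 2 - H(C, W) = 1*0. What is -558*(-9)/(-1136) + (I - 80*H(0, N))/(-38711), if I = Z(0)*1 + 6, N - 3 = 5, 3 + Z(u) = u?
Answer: -97114145/21987848 ≈ -4.4167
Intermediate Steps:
Z(u) = -3 + u
N = 8 (N = 3 + 5 = 8)
H(C, W) = 2 (H(C, W) = 2 - 0 = 2 - 1*0 = 2 + 0 = 2)
I = 3 (I = (-3 + 0)*1 + 6 = -3*1 + 6 = -3 + 6 = 3)
-558*(-9)/(-1136) + (I - 80*H(0, N))/(-38711) = -558*(-9)/(-1136) + (3 - 80*2)/(-38711) = 5022*(-1/1136) + (3 - 160)*(-1/38711) = -2511/568 - 157*(-1/38711) = -2511/568 + 157/38711 = -97114145/21987848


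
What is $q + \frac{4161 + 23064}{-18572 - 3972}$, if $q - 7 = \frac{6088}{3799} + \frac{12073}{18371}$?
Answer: $\frac{12668942761507}{1573377975376} \approx 8.0521$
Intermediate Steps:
$q = \frac{646247978}{69791429}$ ($q = 7 + \left(\frac{6088}{3799} + \frac{12073}{18371}\right) = 7 + \frac{157707975}{69791429} = \frac{646247978}{69791429} \approx 9.2597$)
$q + \frac{4161 + 23064}{-18572 - 3972} = \frac{646247978}{69791429} + \frac{4161 + 23064}{-18572 - 3972} = \frac{646247978}{69791429} + \frac{27225}{-22544} = \frac{646247978}{69791429} + 27225 \left(- \frac{1}{22544}\right) = \frac{646247978}{69791429} - \frac{27225}{22544} = \frac{12668942761507}{1573377975376}$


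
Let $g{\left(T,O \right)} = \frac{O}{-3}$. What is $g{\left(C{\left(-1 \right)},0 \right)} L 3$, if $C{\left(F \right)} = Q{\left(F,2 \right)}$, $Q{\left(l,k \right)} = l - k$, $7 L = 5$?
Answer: $0$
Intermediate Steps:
$L = \frac{5}{7}$ ($L = \frac{1}{7} \cdot 5 = \frac{5}{7} \approx 0.71429$)
$C{\left(F \right)} = -2 + F$ ($C{\left(F \right)} = F - 2 = -2 + F$)
$g{\left(T,O \right)} = - \frac{O}{3}$ ($g{\left(T,O \right)} = O \left(- \frac{1}{3}\right) = - \frac{O}{3}$)
$g{\left(C{\left(-1 \right)},0 \right)} L 3 = \left(- \frac{1}{3}\right) 0 \cdot \frac{5}{7} \cdot 3 = 0 \cdot \frac{5}{7} \cdot 3 = 0 \cdot 3 = 0$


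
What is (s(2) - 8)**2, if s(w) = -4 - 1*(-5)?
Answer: 49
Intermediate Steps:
s(w) = 1 (s(w) = -4 + 5 = 1)
(s(2) - 8)**2 = (1 - 8)**2 = (-7)**2 = 49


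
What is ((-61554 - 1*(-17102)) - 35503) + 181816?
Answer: 101861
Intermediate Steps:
((-61554 - 1*(-17102)) - 35503) + 181816 = ((-61554 + 17102) - 35503) + 181816 = (-44452 - 35503) + 181816 = -79955 + 181816 = 101861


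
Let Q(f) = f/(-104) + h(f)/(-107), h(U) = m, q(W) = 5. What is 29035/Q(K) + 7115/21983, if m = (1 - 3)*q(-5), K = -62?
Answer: 3551397217675/84348771 ≈ 42104.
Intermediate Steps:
m = -10 (m = (1 - 3)*5 = -2*5 = -10)
h(U) = -10
Q(f) = 10/107 - f/104 (Q(f) = f/(-104) - 10/(-107) = f*(-1/104) - 10*(-1/107) = -f/104 + 10/107 = 10/107 - f/104)
29035/Q(K) + 7115/21983 = 29035/(10/107 - 1/104*(-62)) + 7115/21983 = 29035/(10/107 + 31/52) + 7115*(1/21983) = 29035/(3837/5564) + 7115/21983 = 29035*(5564/3837) + 7115/21983 = 161550740/3837 + 7115/21983 = 3551397217675/84348771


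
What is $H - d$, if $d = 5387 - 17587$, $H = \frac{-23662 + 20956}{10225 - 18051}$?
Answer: $\frac{47739953}{3913} \approx 12200.0$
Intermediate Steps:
$H = \frac{1353}{3913}$ ($H = - \frac{2706}{-7826} = \left(-2706\right) \left(- \frac{1}{7826}\right) = \frac{1353}{3913} \approx 0.34577$)
$d = -12200$ ($d = 5387 - 17587 = -12200$)
$H - d = \frac{1353}{3913} - -12200 = \frac{1353}{3913} + 12200 = \frac{47739953}{3913}$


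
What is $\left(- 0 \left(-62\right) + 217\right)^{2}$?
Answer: $47089$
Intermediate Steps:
$\left(- 0 \left(-62\right) + 217\right)^{2} = \left(\left(-1\right) 0 + 217\right)^{2} = \left(0 + 217\right)^{2} = 217^{2} = 47089$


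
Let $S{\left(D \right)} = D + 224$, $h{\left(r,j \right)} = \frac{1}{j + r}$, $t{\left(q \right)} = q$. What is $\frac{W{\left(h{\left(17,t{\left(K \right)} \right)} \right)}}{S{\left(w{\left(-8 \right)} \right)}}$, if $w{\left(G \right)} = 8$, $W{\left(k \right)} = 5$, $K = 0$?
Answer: $\frac{5}{232} \approx 0.021552$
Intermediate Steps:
$S{\left(D \right)} = 224 + D$
$\frac{W{\left(h{\left(17,t{\left(K \right)} \right)} \right)}}{S{\left(w{\left(-8 \right)} \right)}} = \frac{5}{224 + 8} = \frac{5}{232}$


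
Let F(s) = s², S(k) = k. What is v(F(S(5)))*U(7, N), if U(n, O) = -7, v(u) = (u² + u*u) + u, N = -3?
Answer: -8925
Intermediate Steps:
v(u) = u + 2*u² (v(u) = (u² + u²) + u = 2*u² + u = u + 2*u²)
v(F(S(5)))*U(7, N) = (5²*(1 + 2*5²))*(-7) = (25*(1 + 2*25))*(-7) = (25*(1 + 50))*(-7) = (25*51)*(-7) = 1275*(-7) = -8925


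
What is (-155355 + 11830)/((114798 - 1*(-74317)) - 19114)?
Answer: -143525/170001 ≈ -0.84426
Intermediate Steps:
(-155355 + 11830)/((114798 - 1*(-74317)) - 19114) = -143525/((114798 + 74317) - 19114) = -143525/(189115 - 19114) = -143525/170001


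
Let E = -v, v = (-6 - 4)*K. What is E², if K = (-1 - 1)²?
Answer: 1600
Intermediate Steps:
K = 4 (K = (-2)² = 4)
v = -40 (v = (-6 - 4)*4 = -10*4 = -40)
E = 40 (E = -1*(-40) = 40)
E² = 40² = 1600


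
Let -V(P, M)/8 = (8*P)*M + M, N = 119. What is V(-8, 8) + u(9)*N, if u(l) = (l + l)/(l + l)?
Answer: 4151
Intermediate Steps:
V(P, M) = -8*M - 64*M*P (V(P, M) = -8*((8*P)*M + M) = -8*(8*M*P + M) = -8*(M + 8*M*P) = -8*M - 64*M*P)
u(l) = 1 (u(l) = (2*l)/((2*l)) = (2*l)*(1/(2*l)) = 1)
V(-8, 8) + u(9)*N = -8*8*(1 + 8*(-8)) + 1*119 = -8*8*(1 - 64) + 119 = -8*8*(-63) + 119 = 4032 + 119 = 4151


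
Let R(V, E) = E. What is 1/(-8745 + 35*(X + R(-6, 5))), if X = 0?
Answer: -1/8570 ≈ -0.00011669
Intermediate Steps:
1/(-8745 + 35*(X + R(-6, 5))) = 1/(-8745 + 35*(0 + 5)) = 1/(-8745 + 35*5) = 1/(-8745 + 175) = 1/(-8570) = -1/8570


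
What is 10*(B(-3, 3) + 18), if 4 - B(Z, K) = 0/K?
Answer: 220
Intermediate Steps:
B(Z, K) = 4 (B(Z, K) = 4 - 0/K = 4 - 1*0 = 4 + 0 = 4)
10*(B(-3, 3) + 18) = 10*(4 + 18) = 10*22 = 220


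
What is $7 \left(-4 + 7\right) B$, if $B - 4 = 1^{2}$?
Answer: $105$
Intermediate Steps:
$B = 5$ ($B = 4 + 1^{2} = 4 + 1 = 5$)
$7 \left(-4 + 7\right) B = 7 \left(-4 + 7\right) 5 = 7 \cdot 3 \cdot 5 = 21 \cdot 5 = 105$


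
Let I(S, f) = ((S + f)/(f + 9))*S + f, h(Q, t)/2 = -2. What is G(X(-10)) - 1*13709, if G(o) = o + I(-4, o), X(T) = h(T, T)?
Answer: -68553/5 ≈ -13711.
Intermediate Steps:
h(Q, t) = -4 (h(Q, t) = 2*(-2) = -4)
X(T) = -4
I(S, f) = f + S*(S + f)/(9 + f) (I(S, f) = ((S + f)/(9 + f))*S + f = S*(S + f)/(9 + f) + f = f + S*(S + f)/(9 + f))
G(o) = o + (16 + o² + 5*o)/(9 + o) (G(o) = o + ((-4)² + o² + 9*o - 4*o)/(9 + o) = o + (16 + o² + 9*o - 4*o)/(9 + o) = o + (16 + o² + 5*o)/(9 + o))
G(X(-10)) - 1*13709 = 2*(8 + (-4)² + 7*(-4))/(9 - 4) - 1*13709 = 2*(8 + 16 - 28)/5 - 13709 = 2*(⅕)*(-4) - 13709 = -8/5 - 13709 = -68553/5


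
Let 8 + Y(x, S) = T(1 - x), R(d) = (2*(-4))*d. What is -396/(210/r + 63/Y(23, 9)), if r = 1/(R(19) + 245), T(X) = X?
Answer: -1320/65093 ≈ -0.020279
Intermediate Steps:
R(d) = -8*d
r = 1/93 (r = 1/(-8*19 + 245) = 1/(-152 + 245) = 1/93 ≈ 0.010753)
Y(x, S) = -7 - x (Y(x, S) = -8 + (1 - x) = -7 - x)
-396/(210/r + 63/Y(23, 9)) = -396/(210/(1/93) + 63/(-7 - 1*23)) = -396/(210*93 + 63/(-7 - 23)) = -396/(19530 + 63/(-30)) = -396/(19530 + 63*(-1/30)) = -396/(19530 - 21/10) = -396/195279/10 = -396*10/195279 = -1320/65093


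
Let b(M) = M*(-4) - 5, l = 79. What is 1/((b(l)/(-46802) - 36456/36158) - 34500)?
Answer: -846133358/29192448154497 ≈ -2.8985e-5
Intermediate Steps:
b(M) = -5 - 4*M (b(M) = -4*M - 5 = -5 - 4*M)
1/((b(l)/(-46802) - 36456/36158) - 34500) = 1/(((-5 - 4*79)/(-46802) - 36456/36158) - 34500) = 1/(((-5 - 316)*(-1/46802) - 36456*1/36158) - 34500) = 1/((-321*(-1/46802) - 18228/18079) - 34500) = 1/((321/46802 - 18228/18079) - 34500) = 1/(-847303497/846133358 - 34500) = 1/(-29192448154497/846133358) = -846133358/29192448154497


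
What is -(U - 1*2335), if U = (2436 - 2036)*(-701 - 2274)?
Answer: 1192335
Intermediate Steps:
U = -1190000 (U = 400*(-2975) = -1190000)
-(U - 1*2335) = -(-1190000 - 1*2335) = -(-1190000 - 2335) = -1*(-1192335) = 1192335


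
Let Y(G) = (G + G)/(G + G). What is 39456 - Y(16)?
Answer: 39455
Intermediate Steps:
Y(G) = 1 (Y(G) = (2*G)/((2*G)) = (2*G)*(1/(2*G)) = 1)
39456 - Y(16) = 39456 - 1*1 = 39456 - 1 = 39455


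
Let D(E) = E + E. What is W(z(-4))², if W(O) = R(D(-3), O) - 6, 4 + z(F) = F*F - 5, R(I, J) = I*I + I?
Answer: 576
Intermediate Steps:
D(E) = 2*E
R(I, J) = I + I² (R(I, J) = I² + I = I + I²)
z(F) = -9 + F² (z(F) = -4 + (F*F - 5) = -4 + (F² - 5) = -4 + (-5 + F²) = -9 + F²)
W(O) = 24 (W(O) = (2*(-3))*(1 + 2*(-3)) - 6 = -6*(1 - 6) - 6 = -6*(-5) - 6 = 30 - 6 = 24)
W(z(-4))² = 24² = 576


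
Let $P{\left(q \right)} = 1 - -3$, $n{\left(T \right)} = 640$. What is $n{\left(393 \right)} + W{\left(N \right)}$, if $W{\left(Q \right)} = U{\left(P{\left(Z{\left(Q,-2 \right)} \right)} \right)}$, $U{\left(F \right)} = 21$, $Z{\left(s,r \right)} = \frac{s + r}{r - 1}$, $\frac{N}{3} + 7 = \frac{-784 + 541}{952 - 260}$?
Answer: $661$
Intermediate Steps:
$N = - \frac{15261}{692}$ ($N = -21 + 3 \frac{-784 + 541}{952 - 260} = -21 + 3 \left(- \frac{243}{692}\right) = -21 - \frac{729}{692} = - \frac{15261}{692} \approx -22.053$)
$Z{\left(s,r \right)} = \frac{r + s}{-1 + r}$
$P{\left(q \right)} = 4$ ($P{\left(q \right)} = 1 + 3 = 4$)
$W{\left(Q \right)} = 21$
$n{\left(393 \right)} + W{\left(N \right)} = 640 + 21 = 661$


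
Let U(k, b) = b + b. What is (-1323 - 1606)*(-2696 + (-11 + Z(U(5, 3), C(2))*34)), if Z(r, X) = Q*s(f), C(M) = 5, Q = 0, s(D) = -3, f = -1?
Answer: 7928803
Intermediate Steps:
U(k, b) = 2*b
Z(r, X) = 0 (Z(r, X) = 0*(-3) = 0)
(-1323 - 1606)*(-2696 + (-11 + Z(U(5, 3), C(2))*34)) = (-1323 - 1606)*(-2696 + (-11 + 0*34)) = -2929*(-2696 + (-11 + 0)) = -2929*(-2696 - 11) = -2929*(-2707) = 7928803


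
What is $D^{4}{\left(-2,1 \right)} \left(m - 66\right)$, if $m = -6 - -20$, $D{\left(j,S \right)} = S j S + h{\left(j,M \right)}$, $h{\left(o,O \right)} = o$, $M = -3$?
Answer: $-13312$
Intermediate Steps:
$D{\left(j,S \right)} = j + j S^{2}$ ($D{\left(j,S \right)} = S j S + j = j S^{2} + j = j + j S^{2}$)
$m = 14$ ($m = -6 + 20 = 14$)
$D^{4}{\left(-2,1 \right)} \left(m - 66\right) = \left(- 2 \left(1 + 1^{2}\right)\right)^{4} \left(14 - 66\right) = \left(- 2 \left(1 + 1\right)\right)^{4} \left(-52\right) = \left(\left(-2\right) 2\right)^{4} \left(-52\right) = \left(-4\right)^{4} \left(-52\right) = 256 \left(-52\right) = -13312$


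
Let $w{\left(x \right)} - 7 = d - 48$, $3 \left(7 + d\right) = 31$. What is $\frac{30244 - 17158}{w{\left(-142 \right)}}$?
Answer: $- \frac{39258}{113} \approx -347.42$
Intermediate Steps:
$d = \frac{10}{3}$ ($d = -7 + \frac{1}{3} \cdot 31 = -7 + \frac{31}{3} = \frac{10}{3} \approx 3.3333$)
$w{\left(x \right)} = - \frac{113}{3}$ ($w{\left(x \right)} = 7 + \left(\frac{10}{3} - 48\right) = 7 - \frac{134}{3} = - \frac{113}{3}$)
$\frac{30244 - 17158}{w{\left(-142 \right)}} = \frac{30244 - 17158}{- \frac{113}{3}} = 13086 \left(- \frac{3}{113}\right) = - \frac{39258}{113}$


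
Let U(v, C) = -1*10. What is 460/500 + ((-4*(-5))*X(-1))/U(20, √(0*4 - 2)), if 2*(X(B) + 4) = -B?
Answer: 198/25 ≈ 7.9200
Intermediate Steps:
X(B) = -4 - B/2 (X(B) = -4 + (-B)/2 = -4 - B/2)
U(v, C) = -10
460/500 + ((-4*(-5))*X(-1))/U(20, √(0*4 - 2)) = 460/500 + ((-4*(-5))*(-4 - ½*(-1)))/(-10) = 460*(1/500) + (20*(-4 + ½))*(-⅒) = 23/25 + (20*(-7/2))*(-⅒) = 23/25 - 70*(-⅒) = 23/25 + 7 = 198/25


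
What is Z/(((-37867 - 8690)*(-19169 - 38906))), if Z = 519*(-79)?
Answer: -13667/901265925 ≈ -1.5164e-5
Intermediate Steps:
Z = -41001
Z/(((-37867 - 8690)*(-19169 - 38906))) = -41001*1/((-37867 - 8690)*(-19169 - 38906)) = -41001/((-46557*(-58075))) = -41001/2703797775 = -41001*1/2703797775 = -13667/901265925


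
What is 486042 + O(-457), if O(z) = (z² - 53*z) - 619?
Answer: 718493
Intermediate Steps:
O(z) = -619 + z² - 53*z
486042 + O(-457) = 486042 + (-619 + (-457)² - 53*(-457)) = 486042 + (-619 + 208849 + 24221) = 486042 + 232451 = 718493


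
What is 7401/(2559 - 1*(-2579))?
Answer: 7401/5138 ≈ 1.4404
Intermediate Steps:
7401/(2559 - 1*(-2579)) = 7401/(2559 + 2579) = 7401/5138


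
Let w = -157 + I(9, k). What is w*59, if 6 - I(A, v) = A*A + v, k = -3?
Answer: -13511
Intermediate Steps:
I(A, v) = 6 - v - A**2 (I(A, v) = 6 - (A*A + v) = 6 - (A**2 + v) = 6 - (v + A**2) = 6 + (-v - A**2) = 6 - v - A**2)
w = -229 (w = -157 + (6 - 1*(-3) - 1*9**2) = -157 + (6 + 3 - 1*81) = -157 + (6 + 3 - 81) = -157 - 72 = -229)
w*59 = -229*59 = -13511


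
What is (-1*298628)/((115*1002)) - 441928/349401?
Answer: -8625793626/2236748735 ≈ -3.8564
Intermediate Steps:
(-1*298628)/((115*1002)) - 441928/349401 = -298628/115230 - 441928*1/349401 = -298628*1/115230 - 441928/349401 = -149314/57615 - 441928/349401 = -8625793626/2236748735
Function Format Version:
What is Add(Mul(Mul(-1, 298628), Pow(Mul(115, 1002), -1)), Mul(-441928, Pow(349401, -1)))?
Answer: Rational(-8625793626, 2236748735) ≈ -3.8564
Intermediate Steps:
Add(Mul(Mul(-1, 298628), Pow(Mul(115, 1002), -1)), Mul(-441928, Pow(349401, -1))) = Add(Mul(-298628, Pow(115230, -1)), Mul(-441928, Rational(1, 349401))) = Add(Mul(-298628, Rational(1, 115230)), Rational(-441928, 349401)) = Add(Rational(-149314, 57615), Rational(-441928, 349401)) = Rational(-8625793626, 2236748735)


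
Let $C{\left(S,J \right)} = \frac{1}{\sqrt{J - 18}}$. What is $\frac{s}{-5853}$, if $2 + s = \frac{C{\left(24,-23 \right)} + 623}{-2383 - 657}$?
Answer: $\frac{6703}{17793120} - \frac{i \sqrt{41}}{729517920} \approx 0.00037672 - 8.7772 \cdot 10^{-9} i$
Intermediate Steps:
$C{\left(S,J \right)} = \frac{1}{\sqrt{-18 + J}}$
$s = - \frac{6703}{3040} + \frac{i \sqrt{41}}{124640}$ ($s = -2 + \frac{\frac{1}{\sqrt{-18 - 23}} + 623}{-2383 - 657} = -2 + \frac{\frac{1}{\sqrt{-41}} + 623}{-3040} = -2 + \left(- \frac{i \sqrt{41}}{41} + 623\right) \left(- \frac{1}{3040}\right) = -2 + \left(623 - \frac{i \sqrt{41}}{41}\right) \left(- \frac{1}{3040}\right) = -2 - \left(\frac{623}{3040} - \frac{i \sqrt{41}}{124640}\right) = - \frac{6703}{3040} + \frac{i \sqrt{41}}{124640} \approx -2.2049 + 5.1373 \cdot 10^{-5} i$)
$\frac{s}{-5853} = \frac{- \frac{6703}{3040} + \frac{i \sqrt{41}}{124640}}{-5853} = \left(- \frac{6703}{3040} + \frac{i \sqrt{41}}{124640}\right) \left(- \frac{1}{5853}\right) = \frac{6703}{17793120} - \frac{i \sqrt{41}}{729517920}$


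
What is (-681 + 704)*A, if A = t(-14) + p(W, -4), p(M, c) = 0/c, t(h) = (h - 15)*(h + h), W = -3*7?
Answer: 18676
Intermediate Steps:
W = -21
t(h) = 2*h*(-15 + h) (t(h) = (-15 + h)*(2*h) = 2*h*(-15 + h))
p(M, c) = 0
A = 812 (A = 2*(-14)*(-15 - 14) + 0 = 2*(-14)*(-29) + 0 = 812 + 0 = 812)
(-681 + 704)*A = (-681 + 704)*812 = 23*812 = 18676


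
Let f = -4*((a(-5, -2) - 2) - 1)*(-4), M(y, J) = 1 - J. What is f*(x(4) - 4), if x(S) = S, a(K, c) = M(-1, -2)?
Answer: 0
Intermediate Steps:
a(K, c) = 3 (a(K, c) = 1 - 1*(-2) = 1 + 2 = 3)
f = 0 (f = -4*((3 - 2) - 1)*(-4) = -4*(1 - 1)*(-4) = -4*0*(-4) = 0*(-4) = 0)
f*(x(4) - 4) = 0*(4 - 4) = 0*0 = 0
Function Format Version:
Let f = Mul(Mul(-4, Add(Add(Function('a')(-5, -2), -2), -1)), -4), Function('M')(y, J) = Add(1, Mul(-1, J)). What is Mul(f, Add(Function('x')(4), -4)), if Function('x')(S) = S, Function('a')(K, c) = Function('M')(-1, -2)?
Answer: 0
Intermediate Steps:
Function('a')(K, c) = 3 (Function('a')(K, c) = Add(1, Mul(-1, -2)) = Add(1, 2) = 3)
f = 0 (f = Mul(Mul(-4, Add(Add(3, -2), -1)), -4) = Mul(Mul(-4, Add(1, -1)), -4) = Mul(Mul(-4, 0), -4) = Mul(0, -4) = 0)
Mul(f, Add(Function('x')(4), -4)) = Mul(0, Add(4, -4)) = Mul(0, 0) = 0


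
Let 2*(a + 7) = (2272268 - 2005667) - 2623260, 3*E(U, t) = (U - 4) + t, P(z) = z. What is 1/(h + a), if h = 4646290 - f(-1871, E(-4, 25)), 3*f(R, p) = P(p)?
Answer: 18/62423129 ≈ 2.8835e-7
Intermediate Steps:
E(U, t) = -4/3 + U/3 + t/3 (E(U, t) = ((U - 4) + t)/3 = ((-4 + U) + t)/3 = (-4 + U + t)/3 = -4/3 + U/3 + t/3)
f(R, p) = p/3
h = 41816593/9 (h = 4646290 - (-4/3 + (⅓)*(-4) + (⅓)*25)/3 = 4646290 - (-4/3 - 4/3 + 25/3)/3 = 4646290 - 17/(3*3) = 4646290 - 1*17/9 = 4646290 - 17/9 = 41816593/9 ≈ 4.6463e+6)
a = -2356673/2 (a = -7 + ((2272268 - 2005667) - 2623260)/2 = -7 + (266601 - 2623260)/2 = -7 + (½)*(-2356659) = -7 - 2356659/2 = -2356673/2 ≈ -1.1783e+6)
1/(h + a) = 1/(41816593/9 - 2356673/2) = 1/(62423129/18) = 18/62423129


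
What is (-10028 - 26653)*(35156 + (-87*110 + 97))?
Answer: -942078123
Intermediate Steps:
(-10028 - 26653)*(35156 + (-87*110 + 97)) = -36681*(35156 + (-9570 + 97)) = -36681*(35156 - 9473) = -36681*25683 = -942078123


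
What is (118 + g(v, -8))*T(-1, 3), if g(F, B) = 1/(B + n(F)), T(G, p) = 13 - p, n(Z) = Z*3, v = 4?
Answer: 2365/2 ≈ 1182.5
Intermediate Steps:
n(Z) = 3*Z
g(F, B) = 1/(B + 3*F)
(118 + g(v, -8))*T(-1, 3) = (118 + 1/(-8 + 3*4))*(13 - 1*3) = (118 + 1/(-8 + 12))*(13 - 3) = (118 + 1/4)*10 = (118 + ¼)*10 = (473/4)*10 = 2365/2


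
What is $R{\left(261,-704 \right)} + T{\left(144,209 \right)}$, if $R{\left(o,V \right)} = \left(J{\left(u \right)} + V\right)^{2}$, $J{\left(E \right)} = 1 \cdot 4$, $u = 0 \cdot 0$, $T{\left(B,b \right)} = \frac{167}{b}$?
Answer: $\frac{102410167}{209} \approx 4.9 \cdot 10^{5}$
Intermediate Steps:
$u = 0$
$J{\left(E \right)} = 4$
$R{\left(o,V \right)} = \left(4 + V\right)^{2}$
$R{\left(261,-704 \right)} + T{\left(144,209 \right)} = \left(4 - 704\right)^{2} + \frac{167}{209} = \left(-700\right)^{2} + 167 \cdot \frac{1}{209} = 490000 + \frac{167}{209} = \frac{102410167}{209}$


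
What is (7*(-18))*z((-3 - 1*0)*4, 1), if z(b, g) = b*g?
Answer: 1512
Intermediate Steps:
(7*(-18))*z((-3 - 1*0)*4, 1) = (7*(-18))*(((-3 - 1*0)*4)*1) = -126*(-3 + 0)*4 = -126*(-3*4) = -(-1512) = -126*(-12) = 1512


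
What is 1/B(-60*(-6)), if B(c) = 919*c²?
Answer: 1/119102400 ≈ 8.3961e-9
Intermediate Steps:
1/B(-60*(-6)) = 1/(919*(-60*(-6))²) = 1/(919*360²) = 1/(919*129600) = 1/119102400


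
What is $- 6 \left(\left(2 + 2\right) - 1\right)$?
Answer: $-18$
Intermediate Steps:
$- 6 \left(\left(2 + 2\right) - 1\right) = - 6 \left(4 - 1\right) = \left(-6\right) 3 = -18$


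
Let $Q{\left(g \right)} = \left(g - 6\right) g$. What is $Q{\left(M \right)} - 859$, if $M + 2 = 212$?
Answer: $41981$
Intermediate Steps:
$M = 210$ ($M = -2 + 212 = 210$)
$Q{\left(g \right)} = g \left(-6 + g\right)$ ($Q{\left(g \right)} = \left(-6 + g\right) g = g \left(-6 + g\right)$)
$Q{\left(M \right)} - 859 = 210 \left(-6 + 210\right) - 859 = 210 \cdot 204 - 859 = 42840 - 859 = 41981$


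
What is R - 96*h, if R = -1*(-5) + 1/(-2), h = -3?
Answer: 585/2 ≈ 292.50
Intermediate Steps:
R = 9/2 (R = 5 - ½ = 9/2 ≈ 4.5000)
R - 96*h = 9/2 - 96*(-3) = 9/2 + 288 = 585/2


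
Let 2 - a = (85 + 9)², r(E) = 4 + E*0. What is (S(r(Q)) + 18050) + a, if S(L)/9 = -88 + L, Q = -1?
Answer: 8460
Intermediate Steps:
r(E) = 4 (r(E) = 4 + 0 = 4)
S(L) = -792 + 9*L (S(L) = 9*(-88 + L) = -792 + 9*L)
a = -8834 (a = 2 - (85 + 9)² = 2 - 1*94² = 2 - 1*8836 = 2 - 8836 = -8834)
(S(r(Q)) + 18050) + a = ((-792 + 9*4) + 18050) - 8834 = ((-792 + 36) + 18050) - 8834 = (-756 + 18050) - 8834 = 17294 - 8834 = 8460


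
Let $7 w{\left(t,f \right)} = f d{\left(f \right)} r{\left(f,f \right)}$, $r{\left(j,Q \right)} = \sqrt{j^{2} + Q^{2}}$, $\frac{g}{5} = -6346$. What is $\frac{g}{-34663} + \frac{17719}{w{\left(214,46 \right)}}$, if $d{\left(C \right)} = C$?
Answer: $\frac{31730}{34663} + \frac{124033 \sqrt{2}}{194672} \approx 1.8164$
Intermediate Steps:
$g = -31730$ ($g = 5 \left(-6346\right) = -31730$)
$r{\left(j,Q \right)} = \sqrt{Q^{2} + j^{2}}$
$w{\left(t,f \right)} = \frac{\sqrt{2} f^{2} \sqrt{f^{2}}}{7}$ ($w{\left(t,f \right)} = \frac{f f \sqrt{f^{2} + f^{2}}}{7} = \frac{f^{2} \sqrt{2 f^{2}}}{7} = \frac{f^{2} \sqrt{2} \sqrt{f^{2}}}{7} = \frac{\sqrt{2} f^{2} \sqrt{f^{2}}}{7}$)
$\frac{g}{-34663} + \frac{17719}{w{\left(214,46 \right)}} = - \frac{31730}{-34663} + \frac{17719}{\frac{1}{7} \sqrt{2} \cdot 46^{2} \sqrt{46^{2}}} = \left(-31730\right) \left(- \frac{1}{34663}\right) + \frac{17719}{\frac{1}{7} \sqrt{2} \cdot 2116 \sqrt{2116}} = \frac{31730}{34663} + \frac{17719}{\frac{1}{7} \sqrt{2} \cdot 2116 \cdot 46} = \frac{31730}{34663} + \frac{17719}{\frac{97336}{7} \sqrt{2}} = \frac{31730}{34663} + 17719 \frac{7 \sqrt{2}}{194672} = \frac{31730}{34663} + \frac{124033 \sqrt{2}}{194672}$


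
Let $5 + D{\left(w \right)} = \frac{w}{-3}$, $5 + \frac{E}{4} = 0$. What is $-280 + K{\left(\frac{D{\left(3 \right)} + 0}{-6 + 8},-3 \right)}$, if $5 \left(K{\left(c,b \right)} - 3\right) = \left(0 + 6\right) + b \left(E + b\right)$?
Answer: $-262$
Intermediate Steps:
$E = -20$ ($E = -20 + 4 \cdot 0 = -20 + 0 = -20$)
$D{\left(w \right)} = -5 - \frac{w}{3}$ ($D{\left(w \right)} = -5 + \frac{w}{-3} = -5 + w \left(- \frac{1}{3}\right) = -5 - \frac{w}{3}$)
$K{\left(c,b \right)} = \frac{21}{5} + \frac{b \left(-20 + b\right)}{5}$ ($K{\left(c,b \right)} = 3 + \frac{\left(0 + 6\right) + b \left(-20 + b\right)}{5} = 3 + \frac{6 + b \left(-20 + b\right)}{5} = 3 + \left(\frac{6}{5} + \frac{b \left(-20 + b\right)}{5}\right) = \frac{21}{5} + \frac{b \left(-20 + b\right)}{5}$)
$-280 + K{\left(\frac{D{\left(3 \right)} + 0}{-6 + 8},-3 \right)} = -280 + \left(\frac{21}{5} - -12 + \frac{\left(-3\right)^{2}}{5}\right) = -280 + \left(\frac{21}{5} + 12 + \frac{1}{5} \cdot 9\right) = -280 + \left(\frac{21}{5} + 12 + \frac{9}{5}\right) = -280 + 18 = -262$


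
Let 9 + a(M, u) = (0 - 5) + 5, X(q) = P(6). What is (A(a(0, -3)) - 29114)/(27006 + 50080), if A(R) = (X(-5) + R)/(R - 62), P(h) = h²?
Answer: -2067121/5473106 ≈ -0.37769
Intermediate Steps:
X(q) = 36 (X(q) = 6² = 36)
a(M, u) = -9 (a(M, u) = -9 + ((0 - 5) + 5) = -9 + (-5 + 5) = -9 + 0 = -9)
A(R) = (36 + R)/(-62 + R) (A(R) = (36 + R)/(R - 62) = (36 + R)/(-62 + R))
(A(a(0, -3)) - 29114)/(27006 + 50080) = ((36 - 9)/(-62 - 9) - 29114)/(27006 + 50080) = (27/(-71) - 29114)/77086 = (-1/71*27 - 29114)*(1/77086) = (-27/71 - 29114)*(1/77086) = -2067121/71*1/77086 = -2067121/5473106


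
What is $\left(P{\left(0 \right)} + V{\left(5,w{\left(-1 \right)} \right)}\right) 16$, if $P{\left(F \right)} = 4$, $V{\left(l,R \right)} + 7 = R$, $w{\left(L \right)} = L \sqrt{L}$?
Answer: $-48 - 16 i \approx -48.0 - 16.0 i$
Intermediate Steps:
$w{\left(L \right)} = L^{\frac{3}{2}}$
$V{\left(l,R \right)} = -7 + R$
$\left(P{\left(0 \right)} + V{\left(5,w{\left(-1 \right)} \right)}\right) 16 = \left(4 - \left(7 - \left(-1\right)^{\frac{3}{2}}\right)\right) 16 = \left(4 - \left(7 + i\right)\right) 16 = \left(-3 - i\right) 16 = -48 - 16 i$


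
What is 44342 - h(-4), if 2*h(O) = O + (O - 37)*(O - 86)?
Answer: 42499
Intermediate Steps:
h(O) = O/2 + (-86 + O)*(-37 + O)/2 (h(O) = (O + (O - 37)*(O - 86))/2 = (O + (-37 + O)*(-86 + O))/2 = (O + (-86 + O)*(-37 + O))/2 = O/2 + (-86 + O)*(-37 + O)/2)
44342 - h(-4) = 44342 - (1591 + (½)*(-4)² - 61*(-4)) = 44342 - (1591 + (½)*16 + 244) = 44342 - (1591 + 8 + 244) = 44342 - 1*1843 = 44342 - 1843 = 42499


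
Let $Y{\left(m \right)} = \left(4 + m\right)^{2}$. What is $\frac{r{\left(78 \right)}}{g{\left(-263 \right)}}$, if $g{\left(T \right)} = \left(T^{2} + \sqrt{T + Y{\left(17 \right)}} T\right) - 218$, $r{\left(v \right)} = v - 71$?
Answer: $\frac{482657}{4741928319} + \frac{1841 \sqrt{178}}{4741928319} \approx 0.00010696$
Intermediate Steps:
$r{\left(v \right)} = -71 + v$
$g{\left(T \right)} = -218 + T^{2} + T \sqrt{441 + T}$ ($g{\left(T \right)} = \left(T^{2} + \sqrt{T + \left(4 + 17\right)^{2}} T\right) - 218 = \left(T^{2} + \sqrt{T + 21^{2}} T\right) - 218 = \left(T^{2} + \sqrt{T + 441} T\right) - 218 = \left(T^{2} + \sqrt{441 + T} T\right) - 218 = \left(T^{2} + T \sqrt{441 + T}\right) - 218 = -218 + T^{2} + T \sqrt{441 + T}$)
$\frac{r{\left(78 \right)}}{g{\left(-263 \right)}} = \frac{-71 + 78}{-218 + \left(-263\right)^{2} - 263 \sqrt{441 - 263}} = \frac{7}{-218 + 69169 - 263 \sqrt{178}} = \frac{7}{68951 - 263 \sqrt{178}}$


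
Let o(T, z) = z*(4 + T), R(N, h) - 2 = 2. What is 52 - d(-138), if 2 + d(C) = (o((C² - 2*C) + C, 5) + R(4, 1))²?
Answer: -9203332302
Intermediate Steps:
R(N, h) = 4 (R(N, h) = 2 + 2 = 4)
d(C) = -2 + (24 - 5*C + 5*C²)² (d(C) = -2 + (5*(4 + ((C² - 2*C) + C)) + 4)² = -2 + (5*(4 + (C² - C)) + 4)² = -2 + (5*(4 + C² - C) + 4)² = -2 + ((20 - 5*C + 5*C²) + 4)² = -2 + (24 - 5*C + 5*C²)²)
52 - d(-138) = 52 - (-2 + (24 + 5*(-138)*(-1 - 138))²) = 52 - (-2 + (24 + 5*(-138)*(-139))²) = 52 - (-2 + (24 + 95910)²) = 52 - (-2 + 95934²) = 52 - (-2 + 9203332356) = 52 - 1*9203332354 = 52 - 9203332354 = -9203332302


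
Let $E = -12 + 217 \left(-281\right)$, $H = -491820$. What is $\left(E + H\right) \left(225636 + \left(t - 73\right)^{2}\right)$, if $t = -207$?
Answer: $-168073837124$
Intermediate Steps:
$E = -60989$ ($E = -12 - 60977 = -60989$)
$\left(E + H\right) \left(225636 + \left(t - 73\right)^{2}\right) = \left(-60989 - 491820\right) \left(225636 + \left(-207 - 73\right)^{2}\right) = - 552809 \left(225636 + \left(-280\right)^{2}\right) = - 552809 \left(225636 + 78400\right) = \left(-552809\right) 304036 = -168073837124$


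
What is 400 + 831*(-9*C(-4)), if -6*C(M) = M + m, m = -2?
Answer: -7079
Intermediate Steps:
C(M) = ⅓ - M/6 (C(M) = -(M - 2)/6 = -(-2 + M)/6 = ⅓ - M/6)
400 + 831*(-9*C(-4)) = 400 + 831*(-9*(⅓ - ⅙*(-4))) = 400 + 831*(-9*(⅓ + ⅔)) = 400 + 831*(-9*1) = 400 + 831*(-9) = 400 - 7479 = -7079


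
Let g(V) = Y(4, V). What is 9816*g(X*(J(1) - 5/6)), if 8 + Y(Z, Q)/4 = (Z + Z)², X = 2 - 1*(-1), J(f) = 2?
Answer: 2198784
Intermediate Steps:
X = 3 (X = 2 + 1 = 3)
Y(Z, Q) = -32 + 16*Z² (Y(Z, Q) = -32 + 4*(Z + Z)² = -32 + 4*(2*Z)² = -32 + 4*(4*Z²) = -32 + 16*Z²)
g(V) = 224 (g(V) = -32 + 16*4² = -32 + 16*16 = -32 + 256 = 224)
9816*g(X*(J(1) - 5/6)) = 9816*224 = 2198784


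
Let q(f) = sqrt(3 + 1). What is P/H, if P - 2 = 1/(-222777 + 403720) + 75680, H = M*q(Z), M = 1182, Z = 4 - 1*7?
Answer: 13694128127/427749252 ≈ 32.014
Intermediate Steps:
Z = -3 (Z = 4 - 7 = -3)
q(f) = 2 (q(f) = sqrt(4) = 2)
H = 2364 (H = 1182*2 = 2364)
P = 13694128127/180943 (P = 2 + (1/(-222777 + 403720) + 75680) = 2 + (1/180943 + 75680) = 2 + 13693766241/180943 = 13694128127/180943 ≈ 75682.)
P/H = (13694128127/180943)/2364 = (13694128127/180943)*(1/2364) = 13694128127/427749252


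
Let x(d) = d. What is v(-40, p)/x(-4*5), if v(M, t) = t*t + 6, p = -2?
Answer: -½ ≈ -0.50000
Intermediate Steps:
v(M, t) = 6 + t² (v(M, t) = t² + 6 = 6 + t²)
v(-40, p)/x(-4*5) = (6 + (-2)²)/((-4*5)) = (6 + 4)/(-20) = 10*(-1/20) = -½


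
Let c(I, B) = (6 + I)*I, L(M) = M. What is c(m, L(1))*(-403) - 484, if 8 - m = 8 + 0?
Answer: -484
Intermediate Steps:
m = 0 (m = 8 - (8 + 0) = 8 - 1*8 = 8 - 8 = 0)
c(I, B) = I*(6 + I)
c(m, L(1))*(-403) - 484 = (0*(6 + 0))*(-403) - 484 = (0*6)*(-403) - 484 = 0*(-403) - 484 = 0 - 484 = -484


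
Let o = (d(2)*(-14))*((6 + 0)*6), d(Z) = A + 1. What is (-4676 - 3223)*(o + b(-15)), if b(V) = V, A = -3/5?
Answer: 8554617/5 ≈ 1.7109e+6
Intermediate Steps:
A = -⅗ (A = -3*⅕ = -⅗ ≈ -0.60000)
d(Z) = ⅖ (d(Z) = -⅗ + 1 = ⅖)
o = -1008/5 (o = ((⅖)*(-14))*((6 + 0)*6) = -168*6/5 = -28/5*36 = -1008/5 ≈ -201.60)
(-4676 - 3223)*(o + b(-15)) = (-4676 - 3223)*(-1008/5 - 15) = -7899*(-1083/5) = 8554617/5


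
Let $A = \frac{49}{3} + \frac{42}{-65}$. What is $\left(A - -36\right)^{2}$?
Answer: $\frac{101586241}{38025} \approx 2671.6$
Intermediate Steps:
$A = \frac{3059}{195}$ ($A = 49 \cdot \frac{1}{3} + 42 \left(- \frac{1}{65}\right) = \frac{49}{3} - \frac{42}{65} = \frac{3059}{195} \approx 15.687$)
$\left(A - -36\right)^{2} = \left(\frac{3059}{195} - -36\right)^{2} = \left(\frac{3059}{195} + 36\right)^{2} = \left(\frac{10079}{195}\right)^{2} = \frac{101586241}{38025}$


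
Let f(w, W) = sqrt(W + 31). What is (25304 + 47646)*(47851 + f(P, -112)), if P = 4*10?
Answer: 3490730450 + 656550*I ≈ 3.4907e+9 + 6.5655e+5*I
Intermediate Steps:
P = 40
f(w, W) = sqrt(31 + W)
(25304 + 47646)*(47851 + f(P, -112)) = (25304 + 47646)*(47851 + sqrt(31 - 112)) = 72950*(47851 + sqrt(-81)) = 72950*(47851 + 9*I) = 3490730450 + 656550*I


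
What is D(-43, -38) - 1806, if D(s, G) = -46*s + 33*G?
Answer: -1082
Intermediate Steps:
D(-43, -38) - 1806 = (-46*(-43) + 33*(-38)) - 1806 = (1978 - 1254) - 1806 = 724 - 1806 = -1082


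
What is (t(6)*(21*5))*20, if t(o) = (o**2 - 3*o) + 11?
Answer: 60900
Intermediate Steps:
t(o) = 11 + o**2 - 3*o
(t(6)*(21*5))*20 = ((11 + 6**2 - 3*6)*(21*5))*20 = ((11 + 36 - 18)*105)*20 = (29*105)*20 = 3045*20 = 60900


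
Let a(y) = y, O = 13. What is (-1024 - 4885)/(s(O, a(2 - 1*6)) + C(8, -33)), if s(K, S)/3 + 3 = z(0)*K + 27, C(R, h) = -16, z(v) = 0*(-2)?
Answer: -5909/56 ≈ -105.52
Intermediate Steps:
z(v) = 0
s(K, S) = 72 (s(K, S) = -9 + 3*(0*K + 27) = -9 + 3*(0 + 27) = -9 + 3*27 = -9 + 81 = 72)
(-1024 - 4885)/(s(O, a(2 - 1*6)) + C(8, -33)) = (-1024 - 4885)/(72 - 16) = -5909/56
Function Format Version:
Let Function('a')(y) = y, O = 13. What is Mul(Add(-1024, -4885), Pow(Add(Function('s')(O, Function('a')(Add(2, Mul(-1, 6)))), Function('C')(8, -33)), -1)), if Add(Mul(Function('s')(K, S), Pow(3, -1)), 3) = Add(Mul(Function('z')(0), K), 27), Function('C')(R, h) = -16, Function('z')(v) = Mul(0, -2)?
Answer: Rational(-5909, 56) ≈ -105.52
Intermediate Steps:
Function('z')(v) = 0
Function('s')(K, S) = 72 (Function('s')(K, S) = Add(-9, Mul(3, Add(Mul(0, K), 27))) = Add(-9, Mul(3, Add(0, 27))) = Add(-9, Mul(3, 27)) = Add(-9, 81) = 72)
Mul(Add(-1024, -4885), Pow(Add(Function('s')(O, Function('a')(Add(2, Mul(-1, 6)))), Function('C')(8, -33)), -1)) = Mul(Add(-1024, -4885), Pow(Add(72, -16), -1)) = Mul(-5909, Pow(56, -1)) = Mul(-5909, Rational(1, 56)) = Rational(-5909, 56)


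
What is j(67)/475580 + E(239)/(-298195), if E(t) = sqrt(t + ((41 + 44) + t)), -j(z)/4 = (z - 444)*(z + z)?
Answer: 50518/118895 - sqrt(563)/298195 ≈ 0.42482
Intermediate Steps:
j(z) = -8*z*(-444 + z) (j(z) = -4*(z - 444)*(z + z) = -4*(-444 + z)*2*z = -8*z*(-444 + z))
E(t) = sqrt(85 + 2*t) (E(t) = sqrt(t + (85 + t)) = sqrt(85 + 2*t))
j(67)/475580 + E(239)/(-298195) = (8*67*(444 - 1*67))/475580 + sqrt(85 + 2*239)/(-298195) = (8*67*(444 - 67))*(1/475580) + sqrt(85 + 478)*(-1/298195) = (8*67*377)*(1/475580) + sqrt(563)*(-1/298195) = 202072*(1/475580) - sqrt(563)/298195 = 50518/118895 - sqrt(563)/298195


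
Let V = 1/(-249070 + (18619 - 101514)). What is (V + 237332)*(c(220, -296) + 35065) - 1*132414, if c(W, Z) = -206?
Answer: 2746354337101051/331965 ≈ 8.2730e+9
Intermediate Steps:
V = -1/331965 (V = 1/(-249070 - 82895) = 1/(-331965) = -1/331965 ≈ -3.0124e-6)
(V + 237332)*(c(220, -296) + 35065) - 1*132414 = (-1/331965 + 237332)*(-206 + 35065) - 1*132414 = (78785917379/331965)*34859 - 132414 = 2746398293914561/331965 - 132414 = 2746354337101051/331965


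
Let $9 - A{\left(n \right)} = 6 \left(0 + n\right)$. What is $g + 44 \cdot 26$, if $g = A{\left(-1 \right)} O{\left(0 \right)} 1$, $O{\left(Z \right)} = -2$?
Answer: $1114$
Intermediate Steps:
$A{\left(n \right)} = 9 - 6 n$ ($A{\left(n \right)} = 9 - 6 \left(0 + n\right) = 9 - 6 n$)
$g = -30$ ($g = \left(9 - -6\right) \left(-2\right) 1 = \left(9 + 6\right) \left(-2\right) 1 = 15 \left(-2\right) 1 = \left(-30\right) 1 = -30$)
$g + 44 \cdot 26 = -30 + 44 \cdot 26 = -30 + 1144 = 1114$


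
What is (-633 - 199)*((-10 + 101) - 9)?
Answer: -68224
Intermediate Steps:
(-633 - 199)*((-10 + 101) - 9) = -832*(91 - 9) = -832*82 = -68224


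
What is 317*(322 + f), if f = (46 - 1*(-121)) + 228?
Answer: 227289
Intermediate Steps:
f = 395 (f = (46 + 121) + 228 = 167 + 228 = 395)
317*(322 + f) = 317*(322 + 395) = 317*717 = 227289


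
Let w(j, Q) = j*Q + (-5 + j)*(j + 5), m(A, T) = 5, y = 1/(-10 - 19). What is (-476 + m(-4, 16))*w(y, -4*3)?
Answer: 9738396/841 ≈ 11580.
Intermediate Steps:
y = -1/29 (y = 1/(-29) = -1/29 ≈ -0.034483)
w(j, Q) = Q*j + (-5 + j)*(5 + j)
(-476 + m(-4, 16))*w(y, -4*3) = (-476 + 5)*(-25 + (-1/29)² - 4*3*(-1/29)) = -471*(-25 + 1/841 - 12*(-1/29)) = -471*(-25 + 1/841 + 12/29) = -471*(-20676/841) = 9738396/841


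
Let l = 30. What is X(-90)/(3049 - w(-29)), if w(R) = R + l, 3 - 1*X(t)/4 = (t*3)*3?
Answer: 271/254 ≈ 1.0669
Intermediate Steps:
X(t) = 12 - 36*t (X(t) = 12 - 4*t*3*3 = 12 - 4*3*t*3 = 12 - 36*t)
w(R) = 30 + R (w(R) = R + 30 = 30 + R)
X(-90)/(3049 - w(-29)) = (12 - 36*(-90))/(3049 - (30 - 29)) = (12 + 3240)/(3049 - 1*1) = 3252/(3049 - 1) = 3252/3048 = 3252*(1/3048) = 271/254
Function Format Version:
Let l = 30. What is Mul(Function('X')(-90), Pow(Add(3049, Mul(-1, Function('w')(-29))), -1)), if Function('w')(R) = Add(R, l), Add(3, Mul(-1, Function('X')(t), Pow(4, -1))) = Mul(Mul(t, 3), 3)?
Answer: Rational(271, 254) ≈ 1.0669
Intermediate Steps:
Function('X')(t) = Add(12, Mul(-36, t)) (Function('X')(t) = Add(12, Mul(-4, Mul(Mul(t, 3), 3))) = Add(12, Mul(-4, Mul(Mul(3, t), 3))) = Add(12, Mul(-4, Mul(9, t))) = Add(12, Mul(-36, t)))
Function('w')(R) = Add(30, R) (Function('w')(R) = Add(R, 30) = Add(30, R))
Mul(Function('X')(-90), Pow(Add(3049, Mul(-1, Function('w')(-29))), -1)) = Mul(Add(12, Mul(-36, -90)), Pow(Add(3049, Mul(-1, Add(30, -29))), -1)) = Mul(Add(12, 3240), Pow(Add(3049, Mul(-1, 1)), -1)) = Mul(3252, Pow(Add(3049, -1), -1)) = Mul(3252, Pow(3048, -1)) = Mul(3252, Rational(1, 3048)) = Rational(271, 254)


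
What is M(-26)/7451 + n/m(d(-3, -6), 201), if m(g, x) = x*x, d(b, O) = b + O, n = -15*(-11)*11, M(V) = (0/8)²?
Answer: 605/13467 ≈ 0.044925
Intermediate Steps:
M(V) = 0 (M(V) = (0*(⅛))² = 0² = 0)
n = 1815 (n = 165*11 = 1815)
d(b, O) = O + b
m(g, x) = x²
M(-26)/7451 + n/m(d(-3, -6), 201) = 0/7451 + 1815/(201²) = 0*(1/7451) + 1815/40401 = 0 + 1815*(1/40401) = 0 + 605/13467 = 605/13467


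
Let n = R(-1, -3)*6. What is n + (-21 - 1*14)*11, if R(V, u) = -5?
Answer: -415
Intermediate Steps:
n = -30 (n = -5*6 = -30)
n + (-21 - 1*14)*11 = -30 + (-21 - 1*14)*11 = -30 + (-21 - 14)*11 = -30 - 35*11 = -30 - 385 = -415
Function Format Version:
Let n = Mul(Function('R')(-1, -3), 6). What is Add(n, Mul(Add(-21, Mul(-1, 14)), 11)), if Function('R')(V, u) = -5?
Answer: -415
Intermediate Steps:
n = -30 (n = Mul(-5, 6) = -30)
Add(n, Mul(Add(-21, Mul(-1, 14)), 11)) = Add(-30, Mul(Add(-21, Mul(-1, 14)), 11)) = Add(-30, Mul(Add(-21, -14), 11)) = Add(-30, Mul(-35, 11)) = Add(-30, -385) = -415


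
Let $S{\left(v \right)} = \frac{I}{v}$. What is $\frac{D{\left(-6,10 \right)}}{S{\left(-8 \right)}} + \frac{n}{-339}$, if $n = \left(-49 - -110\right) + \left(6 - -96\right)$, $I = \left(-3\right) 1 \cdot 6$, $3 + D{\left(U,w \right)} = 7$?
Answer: $\frac{1319}{1017} \approx 1.297$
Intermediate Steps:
$D{\left(U,w \right)} = 4$ ($D{\left(U,w \right)} = -3 + 7 = 4$)
$I = -18$ ($I = \left(-3\right) 6 = -18$)
$S{\left(v \right)} = - \frac{18}{v}$
$n = 163$ ($n = \left(-49 + 110\right) + \left(6 + 96\right) = 61 + 102 = 163$)
$\frac{D{\left(-6,10 \right)}}{S{\left(-8 \right)}} + \frac{n}{-339} = \frac{4}{\left(-18\right) \frac{1}{-8}} + \frac{163}{-339} = \frac{4}{\left(-18\right) \left(- \frac{1}{8}\right)} + 163 \left(- \frac{1}{339}\right) = \frac{4}{\frac{9}{4}} - \frac{163}{339} = 4 \cdot \frac{4}{9} - \frac{163}{339} = \frac{16}{9} - \frac{163}{339} = \frac{1319}{1017}$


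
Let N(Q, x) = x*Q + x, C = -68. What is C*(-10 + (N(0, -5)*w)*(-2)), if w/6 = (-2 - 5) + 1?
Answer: 25160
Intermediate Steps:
w = -36 (w = 6*((-2 - 5) + 1) = 6*(-7 + 1) = 6*(-6) = -36)
N(Q, x) = x + Q*x (N(Q, x) = Q*x + x = x + Q*x)
C*(-10 + (N(0, -5)*w)*(-2)) = -68*(-10 + (-5*(1 + 0)*(-36))*(-2)) = -68*(-10 + (-5*1*(-36))*(-2)) = -68*(-10 - 5*(-36)*(-2)) = -68*(-10 + 180*(-2)) = -68*(-10 - 360) = -68*(-370) = 25160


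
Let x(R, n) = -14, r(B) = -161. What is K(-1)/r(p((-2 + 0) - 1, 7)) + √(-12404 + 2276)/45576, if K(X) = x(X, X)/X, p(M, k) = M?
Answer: -2/23 + I*√633/11394 ≈ -0.086957 + 0.0022081*I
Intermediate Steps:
K(X) = -14/X
K(-1)/r(p((-2 + 0) - 1, 7)) + √(-12404 + 2276)/45576 = -14/(-1)/(-161) + √(-12404 + 2276)/45576 = -14*(-1)*(-1/161) + √(-10128)*(1/45576) = 14*(-1/161) + (4*I*√633)*(1/45576) = -2/23 + I*√633/11394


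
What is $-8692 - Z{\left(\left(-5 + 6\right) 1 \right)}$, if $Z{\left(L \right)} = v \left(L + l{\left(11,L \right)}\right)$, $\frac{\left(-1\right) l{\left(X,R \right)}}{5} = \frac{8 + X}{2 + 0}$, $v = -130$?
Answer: $-14737$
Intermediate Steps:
$l{\left(X,R \right)} = -20 - \frac{5 X}{2}$ ($l{\left(X,R \right)} = - 5 \frac{8 + X}{2 + 0} = - 5 \frac{8 + X}{2} = - 5 \left(8 + X\right) \frac{1}{2} = - 5 \left(4 + \frac{X}{2}\right) = -20 - \frac{5 X}{2}$)
$Z{\left(L \right)} = 6175 - 130 L$ ($Z{\left(L \right)} = - 130 \left(L - \frac{95}{2}\right) = - 130 \left(- \frac{95}{2} + L\right) = 6175 - 130 L$)
$-8692 - Z{\left(\left(-5 + 6\right) 1 \right)} = -8692 - \left(6175 - 130 \left(-5 + 6\right) 1\right) = -8692 - \left(6175 - 130 \cdot 1 \cdot 1\right) = -8692 - \left(6175 - 130\right) = -8692 - 6045 = -14737$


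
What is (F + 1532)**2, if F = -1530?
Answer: 4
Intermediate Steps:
(F + 1532)**2 = (-1530 + 1532)**2 = 2**2 = 4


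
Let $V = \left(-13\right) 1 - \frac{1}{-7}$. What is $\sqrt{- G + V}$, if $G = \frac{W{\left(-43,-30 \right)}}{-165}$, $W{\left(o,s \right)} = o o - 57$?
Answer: $\frac{i \sqrt{2663430}}{1155} \approx 1.413 i$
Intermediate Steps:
$W{\left(o,s \right)} = -57 + o^{2}$ ($W{\left(o,s \right)} = o^{2} - 57 = -57 + o^{2}$)
$V = - \frac{90}{7}$ ($V = -13 - - \frac{1}{7} = -13 + \frac{1}{7} = - \frac{90}{7} \approx -12.857$)
$G = - \frac{1792}{165}$ ($G = \frac{-57 + \left(-43\right)^{2}}{-165} = \left(-57 + 1849\right) \left(- \frac{1}{165}\right) = 1792 \left(- \frac{1}{165}\right) = - \frac{1792}{165} \approx -10.861$)
$\sqrt{- G + V} = \sqrt{\left(-1\right) \left(- \frac{1792}{165}\right) - \frac{90}{7}} = \sqrt{\frac{1792}{165} - \frac{90}{7}} = \sqrt{- \frac{2306}{1155}} = \frac{i \sqrt{2663430}}{1155}$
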